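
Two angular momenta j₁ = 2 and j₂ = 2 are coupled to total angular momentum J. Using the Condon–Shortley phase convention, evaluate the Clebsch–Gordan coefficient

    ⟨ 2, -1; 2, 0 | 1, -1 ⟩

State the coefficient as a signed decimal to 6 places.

√[3·3!1!1!/6! · 1!3!2!2!0!2!] = √(6/5)
  +(−1)^2/∏(2,1,1,0,0,1)! = 1/2  (running 1/2)
⟨..|..⟩ = √(6/5)·(1/2) = +0.547723

+√(3/10) = +0.547723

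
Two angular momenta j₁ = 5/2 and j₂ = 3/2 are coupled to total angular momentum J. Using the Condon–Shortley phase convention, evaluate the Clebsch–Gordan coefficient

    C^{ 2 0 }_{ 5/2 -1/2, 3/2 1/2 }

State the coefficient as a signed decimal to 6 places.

j₁+j₂−J=2  J+j₁−j₂=3  J−j₁+j₂=1  j₁+j₂+J+1=7
(j₁±m₁, j₂±m₂, J±M) = (2,3,2,1,2,2)
P² = 8/7
sum k=1..2:
  [1] −1/2 = -1/2
  [2] +1/4 = 1/4
S = -1/4
C² = P²·S² = 1/14 ; C = -0.267261

−√(1/14) ≈ -0.267261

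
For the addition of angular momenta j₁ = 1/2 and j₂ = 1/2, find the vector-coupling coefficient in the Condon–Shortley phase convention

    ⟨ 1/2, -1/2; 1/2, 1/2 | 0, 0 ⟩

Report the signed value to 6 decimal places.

√[1·1!0!0!/2! · 0!1!1!0!0!0!] = √(1/2)
  +(−1)^1/∏(1,0,0,0,0,0)! = -1  (running -1)
⟨..|..⟩ = √(1/2)·(-1) = -0.707107

−√(1/2) ≈ -0.707107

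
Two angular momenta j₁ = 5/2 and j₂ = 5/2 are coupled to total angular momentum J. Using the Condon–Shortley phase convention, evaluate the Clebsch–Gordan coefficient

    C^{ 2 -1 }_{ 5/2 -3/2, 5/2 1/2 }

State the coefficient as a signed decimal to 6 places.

+0.377964

j₁+j₂−J=3  J+j₁−j₂=2  J−j₁+j₂=2  j₁+j₂+J+1=8
(j₁±m₁, j₂±m₂, J±M) = (1,4,3,2,1,3)
P² = 36/7
sum k=2..3:
  [2] +1/4 = 1/4
  [3] −1/12 = -1/12
S = 1/6
C² = P²·S² = 1/7 ; C = +0.377964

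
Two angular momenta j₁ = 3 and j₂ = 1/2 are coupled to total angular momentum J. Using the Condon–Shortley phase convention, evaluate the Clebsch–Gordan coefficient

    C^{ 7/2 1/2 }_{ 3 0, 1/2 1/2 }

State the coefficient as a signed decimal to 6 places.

+0.755929

√[8·0!6!1!/8! · 3!3!1!0!4!3!] = √(5184/7)
  +(−1)^0/∏(0,0,3,1,3,0)! = 1/36  (running 1/36)
⟨..|..⟩ = √(5184/7)·(1/36) = +0.755929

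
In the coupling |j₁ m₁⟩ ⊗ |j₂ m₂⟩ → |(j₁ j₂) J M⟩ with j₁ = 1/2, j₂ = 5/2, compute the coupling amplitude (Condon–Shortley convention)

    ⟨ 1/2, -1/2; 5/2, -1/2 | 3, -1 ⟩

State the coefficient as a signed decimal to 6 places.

triangle: 0!*1!*5!/7! = 120/5040
(j±m)!: 0!*1!*2!*3!*2!*4! = 576
prefactor² = (2J+1)*Δ*N² = 96
  k=0: +1/(0!*0!*1!*2!*0!*3!) = 1/12
Σ = 1/12  ⇒  CG² = 96*1/12² = 2/3
CG = +√(2/3) = +0.816497

+0.816497  (= +√(2/3))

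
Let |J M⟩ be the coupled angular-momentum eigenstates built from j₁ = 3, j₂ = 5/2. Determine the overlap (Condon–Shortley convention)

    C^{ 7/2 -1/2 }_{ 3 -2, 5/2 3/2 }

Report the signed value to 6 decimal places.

triangle: 2!×4!×3!/10! = 288/3628800
(j±m)!: 1!×5!×4!×1!×3!×4! = 414720
prefactor² = (2J+1)×Δ×N² = 9216/35
  k=1: −1/(1!×1!×4!×3!×0!×0!) = -1/144
  k=2: +1/(2!×0!×3!×2!×1!×1!) = 1/24
Σ = 5/144  ⇒  CG² = 9216/35×5/144² = 20/63
CG = +√(20/63) = +0.563436

+√(20/63) ≈ +0.563436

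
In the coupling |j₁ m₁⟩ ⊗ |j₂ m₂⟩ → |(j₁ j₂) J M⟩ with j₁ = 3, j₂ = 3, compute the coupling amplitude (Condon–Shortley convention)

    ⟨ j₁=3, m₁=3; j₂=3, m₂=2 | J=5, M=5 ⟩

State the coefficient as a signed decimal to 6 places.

triangle: 1!*5!*5!/12! = 14400/479001600
(j±m)!: 6!*0!*5!*1!*10!*0! = 313528320000
prefactor² = (2J+1)*Δ*N² = 103680000
  k=0: +1/(0!*1!*0!*5!*5!*0!) = 1/14400
Σ = 1/14400  ⇒  CG² = 103680000*1/14400² = 1/2
CG = +√(1/2) = +0.707107

+0.707107  (= +√(1/2))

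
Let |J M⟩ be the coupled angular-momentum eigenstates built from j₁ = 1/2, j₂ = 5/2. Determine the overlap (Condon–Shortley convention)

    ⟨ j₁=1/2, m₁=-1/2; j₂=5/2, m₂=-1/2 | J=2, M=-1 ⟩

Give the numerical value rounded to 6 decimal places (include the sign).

√[5·1!0!4!/6! · 0!1!2!3!1!3!] = √(12)
  +(−1)^1/∏(1,0,0,1,0,3)! = -1/6  (running -1/6)
⟨..|..⟩ = √(12)·(-1/6) = -0.577350

-0.577350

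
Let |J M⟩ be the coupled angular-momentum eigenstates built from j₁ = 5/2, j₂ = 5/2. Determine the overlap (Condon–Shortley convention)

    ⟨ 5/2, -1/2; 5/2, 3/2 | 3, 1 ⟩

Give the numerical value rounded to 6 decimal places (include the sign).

+0.182574  (= +√(1/30))

j₁+j₂−J=2  J+j₁−j₂=3  J−j₁+j₂=3  j₁+j₂+J+1=9
(j₁±m₁, j₂±m₂, J±M) = (2,3,4,1,4,2)
P² = 96/5
sum k=1..2:
  [1] −1/12 = -1/12
  [2] +1/8 = 1/8
S = 1/24
C² = P²·S² = 1/30 ; C = +0.182574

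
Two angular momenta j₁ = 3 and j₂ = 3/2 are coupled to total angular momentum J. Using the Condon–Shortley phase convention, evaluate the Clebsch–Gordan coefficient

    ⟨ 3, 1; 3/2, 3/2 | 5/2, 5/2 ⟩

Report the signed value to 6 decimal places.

+√(3/28) ≈ +0.327327

triangle: 2!*4!*1!/8! = 48/40320
(j±m)!: 4!*2!*3!*0!*5!*0! = 34560
prefactor² = (2J+1)*Δ*N² = 1728/7
  k=2: +1/(2!*0!*0!*1!*4!*0!) = 1/48
Σ = 1/48  ⇒  CG² = 1728/7*1/48² = 3/28
CG = +√(3/28) = +0.327327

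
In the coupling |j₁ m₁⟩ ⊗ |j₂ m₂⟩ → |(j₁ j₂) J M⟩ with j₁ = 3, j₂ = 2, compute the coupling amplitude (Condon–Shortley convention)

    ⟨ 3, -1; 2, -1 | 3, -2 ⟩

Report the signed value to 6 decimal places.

−√(1/4) = -0.500000

√[7·2!4!2!/9! · 2!4!1!3!1!5!] = √(64)
  +(−1)^0/∏(0,2,4,1,0,1)! = 1/48  (running 1/48)
  +(−1)^1/∏(1,1,3,0,1,2)! = -1/12  (running -1/16)
⟨..|..⟩ = √(64)·(-1/16) = -0.500000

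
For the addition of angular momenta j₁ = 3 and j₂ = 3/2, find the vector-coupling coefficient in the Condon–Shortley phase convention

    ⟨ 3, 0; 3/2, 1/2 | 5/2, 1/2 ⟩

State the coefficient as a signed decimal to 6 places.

j₁+j₂−J=2  J+j₁−j₂=4  J−j₁+j₂=1  j₁+j₂+J+1=8
(j₁±m₁, j₂±m₂, J±M) = (3,3,2,1,3,2)
P² = 216/35
sum k=1..2:
  [1] −1/4 = -1/4
  [2] +1/12 = 1/12
S = -1/6
C² = P²·S² = 6/35 ; C = -0.414039

-0.414039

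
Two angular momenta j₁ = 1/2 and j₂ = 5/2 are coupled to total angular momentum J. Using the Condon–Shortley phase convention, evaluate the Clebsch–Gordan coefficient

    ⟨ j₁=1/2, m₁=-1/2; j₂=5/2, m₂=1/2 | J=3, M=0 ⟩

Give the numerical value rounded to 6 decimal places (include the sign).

√[7·0!1!5!/7! · 0!1!3!2!3!3!] = √(72)
  +(−1)^0/∏(0,0,1,3,0,2)! = 1/12  (running 1/12)
⟨..|..⟩ = √(72)·(1/12) = +0.707107

+√(1/2) = +0.707107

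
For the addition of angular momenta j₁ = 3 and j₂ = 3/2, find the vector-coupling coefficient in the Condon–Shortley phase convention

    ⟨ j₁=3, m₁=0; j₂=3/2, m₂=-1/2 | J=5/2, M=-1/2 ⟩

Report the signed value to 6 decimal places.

triangle: 2!·4!·1!/8! = 48/40320
(j±m)!: 3!·3!·1!·2!·2!·3! = 864
prefactor² = (2J+1)·Δ·N² = 216/35
  k=0: +1/(0!·2!·3!·1!·1!·0!) = 1/12
  k=1: −1/(1!·1!·2!·0!·2!·1!) = -1/4
Σ = -1/6  ⇒  CG² = 216/35·(-1/6)² = 6/35
CG = −√(6/35) = -0.414039

−√(6/35) ≈ -0.414039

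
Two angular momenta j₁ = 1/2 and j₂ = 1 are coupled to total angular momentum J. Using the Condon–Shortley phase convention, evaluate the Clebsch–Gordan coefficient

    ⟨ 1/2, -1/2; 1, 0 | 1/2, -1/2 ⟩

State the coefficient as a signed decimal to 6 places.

−√(1/3) = -0.577350

triangle: 1!*0!*1!/3! = 1/6
(j±m)!: 0!*1!*1!*1!*0!*1! = 1
prefactor² = (2J+1)*Δ*N² = 1/3
  k=1: −1/(1!*0!*0!*0!*0!*1!) = -1
Σ = -1  ⇒  CG² = 1/3*(-1)² = 1/3
CG = −√(1/3) = -0.577350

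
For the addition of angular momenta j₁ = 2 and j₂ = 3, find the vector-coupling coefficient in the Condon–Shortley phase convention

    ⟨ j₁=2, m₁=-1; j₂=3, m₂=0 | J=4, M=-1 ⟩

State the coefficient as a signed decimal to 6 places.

−√(3/14) = -0.462910

j₁+j₂−J=1  J+j₁−j₂=3  J−j₁+j₂=5  j₁+j₂+J+1=10
(j₁±m₁, j₂±m₂, J±M) = (1,3,3,3,3,5)
P² = 1944/7
sum k=0..1:
  [0] +1/72 = 1/72
  [1] −1/24 = -1/24
S = -1/36
C² = P²·S² = 3/14 ; C = -0.462910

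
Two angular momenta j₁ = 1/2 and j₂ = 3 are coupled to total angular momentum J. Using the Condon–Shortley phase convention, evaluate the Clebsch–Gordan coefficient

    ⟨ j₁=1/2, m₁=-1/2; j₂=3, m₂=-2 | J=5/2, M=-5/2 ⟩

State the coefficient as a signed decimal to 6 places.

√[6·1!0!5!/7! · 0!1!1!5!0!5!] = √(14400/7)
  +(−1)^1/∏(1,0,0,0,0,5)! = -1/120  (running -1/120)
⟨..|..⟩ = √(14400/7)·(-1/120) = -0.377964

−√(1/7) ≈ -0.377964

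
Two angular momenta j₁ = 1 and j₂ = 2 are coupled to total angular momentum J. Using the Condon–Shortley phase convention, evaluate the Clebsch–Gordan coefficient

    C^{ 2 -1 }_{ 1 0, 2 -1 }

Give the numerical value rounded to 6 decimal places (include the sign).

+0.408248  (= +√(1/6))

√[5·1!1!3!/6! · 1!1!1!3!1!3!] = √(3/2)
  +(−1)^0/∏(0,1,1,1,0,2)! = 1/2  (running 1/2)
  +(−1)^1/∏(1,0,0,0,1,3)! = -1/6  (running 1/3)
⟨..|..⟩ = √(3/2)·(1/3) = +0.408248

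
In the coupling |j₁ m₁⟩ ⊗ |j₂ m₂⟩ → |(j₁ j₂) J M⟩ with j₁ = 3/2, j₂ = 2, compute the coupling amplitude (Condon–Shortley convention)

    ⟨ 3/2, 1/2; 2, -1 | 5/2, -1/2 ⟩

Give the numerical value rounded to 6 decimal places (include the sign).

j₁+j₂−J=1  J+j₁−j₂=2  J−j₁+j₂=3  j₁+j₂+J+1=7
(j₁±m₁, j₂±m₂, J±M) = (2,1,1,3,2,3)
P² = 72/35
sum k=0..1:
  [0] +1/2 = 1/2
  [1] −1/12 = -1/12
S = 5/12
C² = P²·S² = 5/14 ; C = +0.597614

+√(5/14) = +0.597614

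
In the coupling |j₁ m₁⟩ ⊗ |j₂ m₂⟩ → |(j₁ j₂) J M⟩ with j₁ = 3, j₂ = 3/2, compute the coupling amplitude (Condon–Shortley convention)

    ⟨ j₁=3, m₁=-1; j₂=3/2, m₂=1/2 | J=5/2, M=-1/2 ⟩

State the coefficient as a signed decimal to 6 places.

−√(1/70) = -0.119523

√[6·2!4!1!/8! · 2!4!2!1!2!3!] = √(288/35)
  +(−1)^1/∏(1,1,3,1,1,0)! = -1/6  (running -1/6)
  +(−1)^2/∏(2,0,2,0,2,1)! = 1/8  (running -1/24)
⟨..|..⟩ = √(288/35)·(-1/24) = -0.119523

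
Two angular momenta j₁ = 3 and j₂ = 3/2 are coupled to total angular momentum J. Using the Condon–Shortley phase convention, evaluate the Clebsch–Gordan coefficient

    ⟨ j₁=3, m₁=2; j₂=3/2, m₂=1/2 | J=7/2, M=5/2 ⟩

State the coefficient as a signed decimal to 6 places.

j₁+j₂−J=1  J+j₁−j₂=5  J−j₁+j₂=2  j₁+j₂+J+1=9
(j₁±m₁, j₂±m₂, J±M) = (5,1,2,1,6,1)
P² = 6400/7
sum k=0..1:
  [0] +1/48 = 1/48
  [1] −1/120 = -1/120
S = 1/80
C² = P²·S² = 1/7 ; C = +0.377964

+0.377964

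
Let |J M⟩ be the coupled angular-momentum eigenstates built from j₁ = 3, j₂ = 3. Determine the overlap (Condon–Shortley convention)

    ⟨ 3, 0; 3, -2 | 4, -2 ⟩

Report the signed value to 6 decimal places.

+√(3/154) = +0.139573

j₁+j₂−J=2  J+j₁−j₂=4  J−j₁+j₂=4  j₁+j₂+J+1=11
(j₁±m₁, j₂±m₂, J±M) = (3,3,1,5,2,6)
P² = 124416/77
sum k=0..1:
  [0] +1/72 = 1/72
  [1] −1/96 = -1/96
S = 1/288
C² = P²·S² = 3/154 ; C = +0.139573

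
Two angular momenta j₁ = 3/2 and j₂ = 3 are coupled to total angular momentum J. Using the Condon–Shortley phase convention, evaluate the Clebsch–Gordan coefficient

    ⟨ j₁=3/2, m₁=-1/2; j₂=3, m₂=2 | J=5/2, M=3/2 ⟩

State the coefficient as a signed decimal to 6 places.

+0.267261

triangle: 2!·1!·4!/8! = 48/40320
(j±m)!: 1!·2!·5!·1!·4!·1! = 5760
prefactor² = (2J+1)·Δ·N² = 288/7
  k=1: −1/(1!·1!·1!·4!·0!·0!) = -1/24
  k=2: +1/(2!·0!·0!·3!·1!·1!) = 1/12
Σ = 1/24  ⇒  CG² = 288/7·1/24² = 1/14
CG = +√(1/14) = +0.267261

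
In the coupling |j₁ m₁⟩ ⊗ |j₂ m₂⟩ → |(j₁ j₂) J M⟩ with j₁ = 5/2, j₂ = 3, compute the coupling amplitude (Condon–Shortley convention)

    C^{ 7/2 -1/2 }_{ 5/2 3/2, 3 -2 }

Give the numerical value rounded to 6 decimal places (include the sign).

+0.563436

triangle: 2!×3!×4!/10! = 288/3628800
(j±m)!: 4!×1!×1!×5!×3!×4! = 414720
prefactor² = (2J+1)×Δ×N² = 9216/35
  k=0: +1/(0!×2!×1!×1!×2!×3!) = 1/24
  k=1: −1/(1!×1!×0!×0!×3!×4!) = -1/144
Σ = 5/144  ⇒  CG² = 9216/35×5/144² = 20/63
CG = +√(20/63) = +0.563436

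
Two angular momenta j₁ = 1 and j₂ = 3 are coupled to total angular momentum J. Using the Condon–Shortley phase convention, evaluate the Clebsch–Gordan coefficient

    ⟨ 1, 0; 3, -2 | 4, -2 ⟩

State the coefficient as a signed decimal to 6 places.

j₁+j₂−J=0  J+j₁−j₂=2  J−j₁+j₂=6  j₁+j₂+J+1=9
(j₁±m₁, j₂±m₂, J±M) = (1,1,1,5,2,6)
P² = 43200/7
sum k=0..0:
  [0] +1/120 = 1/120
S = 1/120
C² = P²·S² = 3/7 ; C = +0.654654

+√(3/7) = +0.654654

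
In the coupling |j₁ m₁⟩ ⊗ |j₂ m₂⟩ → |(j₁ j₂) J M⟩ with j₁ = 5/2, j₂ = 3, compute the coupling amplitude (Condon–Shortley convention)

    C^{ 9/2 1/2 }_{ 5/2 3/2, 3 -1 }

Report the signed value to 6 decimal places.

j₁+j₂−J=1  J+j₁−j₂=4  J−j₁+j₂=5  j₁+j₂+J+1=11
(j₁±m₁, j₂±m₂, J±M) = (4,1,2,4,5,4)
P² = 184320/77
sum k=0..1:
  [0] +1/72 = 1/72
  [1] −1/576 = -1/576
S = 7/576
C² = P²·S² = 35/99 ; C = +0.594588

+√(35/99) ≈ +0.594588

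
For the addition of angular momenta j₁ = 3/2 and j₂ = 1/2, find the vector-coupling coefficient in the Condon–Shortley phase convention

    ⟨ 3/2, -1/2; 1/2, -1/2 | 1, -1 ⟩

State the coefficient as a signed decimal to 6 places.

+0.500000  (= +√(1/4))

j₁+j₂−J=1  J+j₁−j₂=2  J−j₁+j₂=0  j₁+j₂+J+1=4
(j₁±m₁, j₂±m₂, J±M) = (1,2,0,1,0,2)
P² = 1
sum k=0..0:
  [0] +1/2 = 1/2
S = 1/2
C² = P²·S² = 1/4 ; C = +0.500000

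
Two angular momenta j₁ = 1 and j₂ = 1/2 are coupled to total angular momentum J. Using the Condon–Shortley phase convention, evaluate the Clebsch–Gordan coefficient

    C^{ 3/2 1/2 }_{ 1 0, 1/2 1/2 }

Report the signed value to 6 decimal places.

+0.816497

triangle: 0!×2!×1!/4! = 2/24
(j±m)!: 1!×1!×1!×0!×2!×1! = 2
prefactor² = (2J+1)×Δ×N² = 2/3
  k=0: +1/(0!×0!×1!×1!×1!×0!) = 1
Σ = 1  ⇒  CG² = 2/3×1² = 2/3
CG = +√(2/3) = +0.816497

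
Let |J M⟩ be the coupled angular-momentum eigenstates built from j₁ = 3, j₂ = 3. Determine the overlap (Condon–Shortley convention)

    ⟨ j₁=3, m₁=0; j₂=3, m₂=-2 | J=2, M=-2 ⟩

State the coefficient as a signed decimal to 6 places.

−√(5/21) ≈ -0.487950

j₁+j₂−J=4  J+j₁−j₂=2  J−j₁+j₂=2  j₁+j₂+J+1=9
(j₁±m₁, j₂±m₂, J±M) = (3,3,1,5,0,4)
P² = 960/7
sum k=1..1:
  [1] −1/24 = -1/24
S = -1/24
C² = P²·S² = 5/21 ; C = -0.487950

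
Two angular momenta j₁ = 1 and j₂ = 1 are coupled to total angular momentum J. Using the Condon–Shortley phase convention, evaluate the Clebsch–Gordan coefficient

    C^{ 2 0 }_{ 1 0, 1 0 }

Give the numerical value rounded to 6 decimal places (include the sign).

√[5·0!2!2!/5! · 1!1!1!1!2!2!] = √(2/3)
  +(−1)^0/∏(0,0,1,1,1,1)! = 1  (running 1)
⟨..|..⟩ = √(2/3)·(1) = +0.816497

+√(2/3) = +0.816497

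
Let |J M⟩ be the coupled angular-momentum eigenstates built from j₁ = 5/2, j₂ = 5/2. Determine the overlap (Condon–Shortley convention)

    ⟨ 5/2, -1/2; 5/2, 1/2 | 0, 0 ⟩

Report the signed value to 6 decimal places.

-0.408248

√[1·5!0!0!/6! · 2!3!3!2!0!0!] = √(24)
  +(−1)^3/∏(3,2,0,0,0,0)! = -1/12  (running -1/12)
⟨..|..⟩ = √(24)·(-1/12) = -0.408248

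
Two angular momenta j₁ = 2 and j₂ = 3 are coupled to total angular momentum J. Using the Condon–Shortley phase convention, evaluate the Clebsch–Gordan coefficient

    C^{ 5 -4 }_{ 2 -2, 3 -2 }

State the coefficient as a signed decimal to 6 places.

√[11·0!4!6!/11! · 0!4!1!5!1!9!] = √(4976640)
  +(−1)^0/∏(0,0,4,1,0,5)! = 1/2880  (running 1/2880)
⟨..|..⟩ = √(4976640)·(1/2880) = +0.774597

+√(3/5) = +0.774597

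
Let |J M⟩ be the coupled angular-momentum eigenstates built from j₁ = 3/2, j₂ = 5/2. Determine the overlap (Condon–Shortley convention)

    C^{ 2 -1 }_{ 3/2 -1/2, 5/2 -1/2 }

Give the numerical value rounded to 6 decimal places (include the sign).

-0.545545

triangle: 2!×1!×3!/7! = 12/5040
(j±m)!: 1!×2!×2!×3!×1!×3! = 144
prefactor² = (2J+1)×Δ×N² = 12/7
  k=1: −1/(1!×1!×1!×1!×0!×2!) = -1/2
  k=2: +1/(2!×0!×0!×0!×1!×3!) = 1/12
Σ = -5/12  ⇒  CG² = 12/7×(-5/12)² = 25/84
CG = −√(25/84) = -0.545545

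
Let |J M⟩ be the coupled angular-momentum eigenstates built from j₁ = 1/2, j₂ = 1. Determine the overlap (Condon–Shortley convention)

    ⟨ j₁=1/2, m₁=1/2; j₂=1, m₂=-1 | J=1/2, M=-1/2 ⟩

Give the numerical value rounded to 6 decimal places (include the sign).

+0.816497

triangle: 1!·0!·1!/3! = 1/6
(j±m)!: 1!·0!·0!·2!·0!·1! = 2
prefactor² = (2J+1)·Δ·N² = 2/3
  k=0: +1/(0!·1!·0!·0!·0!·1!) = 1
Σ = 1  ⇒  CG² = 2/3·1² = 2/3
CG = +√(2/3) = +0.816497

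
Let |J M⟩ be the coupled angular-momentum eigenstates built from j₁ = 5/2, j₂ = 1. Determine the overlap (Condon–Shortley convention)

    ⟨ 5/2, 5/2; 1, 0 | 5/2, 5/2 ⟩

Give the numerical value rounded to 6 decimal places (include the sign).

+0.845154

j₁+j₂−J=1  J+j₁−j₂=4  J−j₁+j₂=1  j₁+j₂+J+1=7
(j₁±m₁, j₂±m₂, J±M) = (5,0,1,1,5,0)
P² = 2880/7
sum k=0..0:
  [0] +1/24 = 1/24
S = 1/24
C² = P²·S² = 5/7 ; C = +0.845154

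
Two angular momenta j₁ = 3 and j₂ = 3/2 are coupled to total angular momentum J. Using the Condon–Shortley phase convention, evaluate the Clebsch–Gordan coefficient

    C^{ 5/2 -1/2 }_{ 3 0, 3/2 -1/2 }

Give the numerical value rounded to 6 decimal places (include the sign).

-0.414039

triangle: 2!×4!×1!/8! = 48/40320
(j±m)!: 3!×3!×1!×2!×2!×3! = 864
prefactor² = (2J+1)×Δ×N² = 216/35
  k=0: +1/(0!×2!×3!×1!×1!×0!) = 1/12
  k=1: −1/(1!×1!×2!×0!×2!×1!) = -1/4
Σ = -1/6  ⇒  CG² = 216/35×(-1/6)² = 6/35
CG = −√(6/35) = -0.414039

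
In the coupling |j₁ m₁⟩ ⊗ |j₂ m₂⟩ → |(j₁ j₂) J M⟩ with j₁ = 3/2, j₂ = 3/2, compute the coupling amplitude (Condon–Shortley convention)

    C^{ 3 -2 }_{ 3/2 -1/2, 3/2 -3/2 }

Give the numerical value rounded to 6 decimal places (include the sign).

√[7·0!3!3!/7! · 1!2!0!3!1!5!] = √(72)
  +(−1)^0/∏(0,0,2,0,1,3)! = 1/12  (running 1/12)
⟨..|..⟩ = √(72)·(1/12) = +0.707107

+√(1/2) = +0.707107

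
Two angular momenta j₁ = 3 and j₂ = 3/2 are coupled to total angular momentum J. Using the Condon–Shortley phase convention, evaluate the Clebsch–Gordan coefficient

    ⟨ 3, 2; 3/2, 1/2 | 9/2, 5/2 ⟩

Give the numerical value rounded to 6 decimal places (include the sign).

+√(1/2) ≈ +0.707107

triangle: 0!*6!*3!/10! = 4320/3628800
(j±m)!: 5!*1!*2!*1!*7!*2! = 2419200
prefactor² = (2J+1)*Δ*N² = 28800
  k=0: +1/(0!*0!*1!*2!*5!*1!) = 1/240
Σ = 1/240  ⇒  CG² = 28800*1/240² = 1/2
CG = +√(1/2) = +0.707107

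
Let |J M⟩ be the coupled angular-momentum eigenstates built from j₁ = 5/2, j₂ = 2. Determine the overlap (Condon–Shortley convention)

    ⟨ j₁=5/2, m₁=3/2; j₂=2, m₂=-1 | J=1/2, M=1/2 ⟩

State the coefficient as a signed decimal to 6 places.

-0.516398

triangle: 4!·1!·0!/6! = 24/720
(j±m)!: 4!·1!·1!·3!·1!·0! = 144
prefactor² = (2J+1)·Δ·N² = 48/5
  k=1: −1/(1!·3!·0!·0!·1!·0!) = -1/6
Σ = -1/6  ⇒  CG² = 48/5·(-1/6)² = 4/15
CG = −√(4/15) = -0.516398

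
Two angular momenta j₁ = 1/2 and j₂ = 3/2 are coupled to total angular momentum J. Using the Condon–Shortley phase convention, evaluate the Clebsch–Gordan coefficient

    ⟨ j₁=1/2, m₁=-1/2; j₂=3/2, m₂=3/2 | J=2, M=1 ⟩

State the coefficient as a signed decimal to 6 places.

+√(1/4) = +0.500000

triangle: 0!·1!·3!/5! = 6/120
(j±m)!: 0!·1!·3!·0!·3!·1! = 36
prefactor² = (2J+1)·Δ·N² = 9
  k=0: +1/(0!·0!·1!·3!·0!·0!) = 1/6
Σ = 1/6  ⇒  CG² = 9·1/6² = 1/4
CG = +√(1/4) = +0.500000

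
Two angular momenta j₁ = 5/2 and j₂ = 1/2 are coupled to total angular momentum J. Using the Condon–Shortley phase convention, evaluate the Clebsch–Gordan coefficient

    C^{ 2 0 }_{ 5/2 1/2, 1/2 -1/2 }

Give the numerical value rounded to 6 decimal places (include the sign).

j₁+j₂−J=1  J+j₁−j₂=4  J−j₁+j₂=0  j₁+j₂+J+1=6
(j₁±m₁, j₂±m₂, J±M) = (3,2,0,1,2,2)
P² = 8
sum k=0..0:
  [0] +1/4 = 1/4
S = 1/4
C² = P²·S² = 1/2 ; C = +0.707107

+0.707107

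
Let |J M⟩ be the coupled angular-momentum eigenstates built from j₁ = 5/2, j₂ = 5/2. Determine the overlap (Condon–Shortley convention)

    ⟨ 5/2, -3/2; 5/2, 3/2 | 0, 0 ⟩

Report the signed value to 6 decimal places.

j₁+j₂−J=5  J+j₁−j₂=0  J−j₁+j₂=0  j₁+j₂+J+1=6
(j₁±m₁, j₂±m₂, J±M) = (1,4,4,1,0,0)
P² = 96
sum k=4..4:
  [4] +1/24 = 1/24
S = 1/24
C² = P²·S² = 1/6 ; C = +0.408248

+√(1/6) = +0.408248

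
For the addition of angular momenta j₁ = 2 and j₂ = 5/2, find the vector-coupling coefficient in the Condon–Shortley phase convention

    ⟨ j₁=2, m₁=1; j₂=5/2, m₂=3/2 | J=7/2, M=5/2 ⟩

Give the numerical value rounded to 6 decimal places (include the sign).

triangle: 1!×3!×4!/9! = 144/362880
(j±m)!: 3!×1!×4!×1!×6!×1! = 103680
prefactor² = (2J+1)×Δ×N² = 2304/7
  k=0: +1/(0!×1!×1!×4!×2!×0!) = 1/48
  k=1: −1/(1!×0!×0!×3!×3!×1!) = -1/36
Σ = -1/144  ⇒  CG² = 2304/7×(-1/144)² = 1/63
CG = −√(1/63) = -0.125988

−√(1/63) ≈ -0.125988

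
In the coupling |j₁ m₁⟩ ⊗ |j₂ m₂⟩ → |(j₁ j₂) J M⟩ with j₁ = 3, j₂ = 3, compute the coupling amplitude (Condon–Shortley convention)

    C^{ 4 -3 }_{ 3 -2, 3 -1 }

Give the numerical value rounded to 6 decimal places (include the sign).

√[9·2!4!4!/11! · 1!5!2!4!1!7!] = √(82944/11)
  +(−1)^1/∏(1,1,4,1,0,3)! = -1/144  (running -1/144)
  +(−1)^2/∏(2,0,3,0,1,4)! = 1/288  (running -1/288)
⟨..|..⟩ = √(82944/11)·(-1/288) = -0.301511

−√(1/11) = -0.301511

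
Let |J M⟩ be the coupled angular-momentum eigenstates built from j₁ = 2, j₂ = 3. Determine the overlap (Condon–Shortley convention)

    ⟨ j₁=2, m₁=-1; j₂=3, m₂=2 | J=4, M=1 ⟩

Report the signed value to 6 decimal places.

√[9·1!3!5!/10! · 1!3!5!1!5!3!] = √(6480/7)
  +(−1)^0/∏(0,1,3,5,0,0)! = 1/720  (running 1/720)
  +(−1)^1/∏(1,0,2,4,1,1)! = -1/48  (running -7/360)
⟨..|..⟩ = √(6480/7)·(-7/360) = -0.591608

-0.591608  (= −√(7/20))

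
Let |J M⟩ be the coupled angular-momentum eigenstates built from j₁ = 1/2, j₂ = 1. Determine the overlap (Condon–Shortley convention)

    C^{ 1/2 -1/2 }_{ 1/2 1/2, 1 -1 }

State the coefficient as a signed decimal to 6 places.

+√(2/3) ≈ +0.816497

j₁+j₂−J=1  J+j₁−j₂=0  J−j₁+j₂=1  j₁+j₂+J+1=3
(j₁±m₁, j₂±m₂, J±M) = (1,0,0,2,0,1)
P² = 2/3
sum k=0..0:
  [0] +1/1 = 1
S = 1
C² = P²·S² = 2/3 ; C = +0.816497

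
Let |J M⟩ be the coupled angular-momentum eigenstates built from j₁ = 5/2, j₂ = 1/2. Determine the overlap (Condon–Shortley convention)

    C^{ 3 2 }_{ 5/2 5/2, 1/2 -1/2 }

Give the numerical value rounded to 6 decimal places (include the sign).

√[7·0!5!1!/7! · 5!0!0!1!5!1!] = √(2400)
  +(−1)^0/∏(0,0,0,0,5,1)! = 1/120  (running 1/120)
⟨..|..⟩ = √(2400)·(1/120) = +0.408248

+0.408248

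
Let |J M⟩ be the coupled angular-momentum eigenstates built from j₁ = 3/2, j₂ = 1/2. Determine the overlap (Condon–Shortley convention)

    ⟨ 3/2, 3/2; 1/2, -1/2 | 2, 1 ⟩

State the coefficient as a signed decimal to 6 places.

+√(1/4) ≈ +0.500000

j₁+j₂−J=0  J+j₁−j₂=3  J−j₁+j₂=1  j₁+j₂+J+1=5
(j₁±m₁, j₂±m₂, J±M) = (3,0,0,1,3,1)
P² = 9
sum k=0..0:
  [0] +1/6 = 1/6
S = 1/6
C² = P²·S² = 1/4 ; C = +0.500000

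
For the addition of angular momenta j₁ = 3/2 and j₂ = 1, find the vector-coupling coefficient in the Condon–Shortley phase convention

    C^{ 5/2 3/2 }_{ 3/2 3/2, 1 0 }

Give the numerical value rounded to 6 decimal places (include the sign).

triangle: 0!*3!*2!/6! = 12/720
(j±m)!: 3!*0!*1!*1!*4!*1! = 144
prefactor² = (2J+1)*Δ*N² = 72/5
  k=0: +1/(0!*0!*0!*1!*3!*1!) = 1/6
Σ = 1/6  ⇒  CG² = 72/5*1/6² = 2/5
CG = +√(2/5) = +0.632456

+√(2/5) ≈ +0.632456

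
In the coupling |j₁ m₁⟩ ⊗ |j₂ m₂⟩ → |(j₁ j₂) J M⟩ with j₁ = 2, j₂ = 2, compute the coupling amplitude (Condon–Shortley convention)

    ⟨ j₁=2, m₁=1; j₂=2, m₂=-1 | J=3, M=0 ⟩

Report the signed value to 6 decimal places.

j₁+j₂−J=1  J+j₁−j₂=3  J−j₁+j₂=3  j₁+j₂+J+1=8
(j₁±m₁, j₂±m₂, J±M) = (3,1,1,3,3,3)
P² = 81/10
sum k=0..1:
  [0] +1/4 = 1/4
  [1] −1/36 = -1/36
S = 2/9
C² = P²·S² = 2/5 ; C = +0.632456

+0.632456  (= +√(2/5))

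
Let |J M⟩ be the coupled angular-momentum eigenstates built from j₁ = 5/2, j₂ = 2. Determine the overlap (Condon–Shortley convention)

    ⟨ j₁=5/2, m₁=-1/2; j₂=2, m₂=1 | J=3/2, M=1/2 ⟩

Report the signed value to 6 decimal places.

+0.487950  (= +√(5/21))

triangle: 3!×2!×1!/7! = 12/5040
(j±m)!: 2!×3!×3!×1!×2!×1! = 144
prefactor² = (2J+1)×Δ×N² = 48/35
  k=2: +1/(2!×1!×1!×1!×1!×0!) = 1/2
  k=3: −1/(3!×0!×0!×0!×2!×1!) = -1/12
Σ = 5/12  ⇒  CG² = 48/35×5/12² = 5/21
CG = +√(5/21) = +0.487950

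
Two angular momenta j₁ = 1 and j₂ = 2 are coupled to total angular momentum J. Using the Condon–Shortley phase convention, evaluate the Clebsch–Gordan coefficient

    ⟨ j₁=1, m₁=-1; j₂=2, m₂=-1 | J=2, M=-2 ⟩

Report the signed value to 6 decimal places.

−√(1/3) = -0.577350

j₁+j₂−J=1  J+j₁−j₂=1  J−j₁+j₂=3  j₁+j₂+J+1=6
(j₁±m₁, j₂±m₂, J±M) = (0,2,1,3,0,4)
P² = 12
sum k=1..1:
  [1] −1/6 = -1/6
S = -1/6
C² = P²·S² = 1/3 ; C = -0.577350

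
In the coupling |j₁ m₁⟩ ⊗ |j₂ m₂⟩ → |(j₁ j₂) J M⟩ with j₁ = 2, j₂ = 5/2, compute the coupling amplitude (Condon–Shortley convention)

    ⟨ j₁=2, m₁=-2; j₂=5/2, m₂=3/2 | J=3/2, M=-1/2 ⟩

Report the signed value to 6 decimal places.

triangle: 3!*1!*2!/7! = 12/5040
(j±m)!: 0!*4!*4!*1!*1!*2! = 1152
prefactor² = (2J+1)*Δ*N² = 384/35
  k=3: −1/(3!*0!*1!*1!*0!*1!) = -1/6
Σ = -1/6  ⇒  CG² = 384/35*(-1/6)² = 32/105
CG = −√(32/105) = -0.552052

−√(32/105) ≈ -0.552052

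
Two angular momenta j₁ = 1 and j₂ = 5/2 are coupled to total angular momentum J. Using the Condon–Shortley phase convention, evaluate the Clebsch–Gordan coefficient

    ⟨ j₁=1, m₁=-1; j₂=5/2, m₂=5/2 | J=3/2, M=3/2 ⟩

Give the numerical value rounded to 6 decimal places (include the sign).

+0.816497

√[4·2!0!3!/6! · 0!2!5!0!3!0!] = √(96)
  +(−1)^2/∏(2,0,0,3,0,0)! = 1/12  (running 1/12)
⟨..|..⟩ = √(96)·(1/12) = +0.816497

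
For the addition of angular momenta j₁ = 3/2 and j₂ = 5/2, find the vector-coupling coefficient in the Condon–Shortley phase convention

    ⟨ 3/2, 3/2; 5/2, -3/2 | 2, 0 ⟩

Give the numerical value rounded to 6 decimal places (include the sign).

+√(3/7) ≈ +0.654654

triangle: 2!·1!·3!/7! = 12/5040
(j±m)!: 3!·0!·1!·4!·2!·2! = 576
prefactor² = (2J+1)·Δ·N² = 48/7
  k=0: +1/(0!·2!·0!·1!·1!·2!) = 1/4
Σ = 1/4  ⇒  CG² = 48/7·1/4² = 3/7
CG = +√(3/7) = +0.654654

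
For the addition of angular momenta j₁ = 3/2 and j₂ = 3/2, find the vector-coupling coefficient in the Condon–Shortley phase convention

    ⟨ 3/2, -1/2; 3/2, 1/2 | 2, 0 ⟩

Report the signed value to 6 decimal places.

−√(1/4) ≈ -0.500000

√[5·1!2!2!/6! · 1!2!2!1!2!2!] = √(4/9)
  +(−1)^0/∏(0,1,2,2,0,0)! = 1/4  (running 1/4)
  +(−1)^1/∏(1,0,1,1,1,1)! = -1  (running -3/4)
⟨..|..⟩ = √(4/9)·(-3/4) = -0.500000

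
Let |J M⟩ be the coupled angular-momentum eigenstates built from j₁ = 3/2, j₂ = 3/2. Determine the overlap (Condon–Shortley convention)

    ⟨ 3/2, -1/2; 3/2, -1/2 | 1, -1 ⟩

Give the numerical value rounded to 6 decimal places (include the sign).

-0.632456  (= −√(2/5))

j₁+j₂−J=2  J+j₁−j₂=1  J−j₁+j₂=1  j₁+j₂+J+1=5
(j₁±m₁, j₂±m₂, J±M) = (1,2,1,2,0,2)
P² = 2/5
sum k=1..1:
  [1] −1/1 = -1
S = -1
C² = P²·S² = 2/5 ; C = -0.632456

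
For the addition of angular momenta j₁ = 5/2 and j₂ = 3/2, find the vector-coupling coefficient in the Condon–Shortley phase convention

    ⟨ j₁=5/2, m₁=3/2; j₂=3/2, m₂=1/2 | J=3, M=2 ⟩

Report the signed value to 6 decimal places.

√[7·1!4!2!/8! · 4!1!2!1!5!1!] = √(48)
  +(−1)^0/∏(0,1,1,2,3,0)! = 1/12  (running 1/12)
  +(−1)^1/∏(1,0,0,1,4,1)! = -1/24  (running 1/24)
⟨..|..⟩ = √(48)·(1/24) = +0.288675

+√(1/12) ≈ +0.288675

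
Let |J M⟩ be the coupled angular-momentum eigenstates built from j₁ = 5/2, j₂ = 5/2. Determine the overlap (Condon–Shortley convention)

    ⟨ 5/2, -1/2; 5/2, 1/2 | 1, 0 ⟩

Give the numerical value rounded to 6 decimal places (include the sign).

+√(1/70) = +0.119523

triangle: 4!×1!×1!/7! = 24/5040
(j±m)!: 2!×3!×3!×2!×1!×1! = 144
prefactor² = (2J+1)×Δ×N² = 72/35
  k=2: +1/(2!×2!×1!×1!×0!×0!) = 1/4
  k=3: −1/(3!×1!×0!×0!×1!×1!) = -1/6
Σ = 1/12  ⇒  CG² = 72/35×1/12² = 1/70
CG = +√(1/70) = +0.119523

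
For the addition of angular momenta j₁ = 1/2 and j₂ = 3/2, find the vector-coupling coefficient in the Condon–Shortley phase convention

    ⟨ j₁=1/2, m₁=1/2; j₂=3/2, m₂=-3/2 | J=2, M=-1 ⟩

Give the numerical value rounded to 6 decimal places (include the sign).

+√(1/4) ≈ +0.500000

j₁+j₂−J=0  J+j₁−j₂=1  J−j₁+j₂=3  j₁+j₂+J+1=5
(j₁±m₁, j₂±m₂, J±M) = (1,0,0,3,1,3)
P² = 9
sum k=0..0:
  [0] +1/6 = 1/6
S = 1/6
C² = P²·S² = 1/4 ; C = +0.500000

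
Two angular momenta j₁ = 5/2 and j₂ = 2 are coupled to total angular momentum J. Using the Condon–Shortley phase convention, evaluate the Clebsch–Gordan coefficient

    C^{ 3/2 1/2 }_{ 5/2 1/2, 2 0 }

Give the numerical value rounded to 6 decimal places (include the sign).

√[4·3!2!1!/7! · 3!2!2!2!2!1!] = √(32/35)
  +(−1)^1/∏(1,2,1,1,1,0)! = -1/2  (running -1/2)
  +(−1)^2/∏(2,1,0,0,2,1)! = 1/4  (running -1/4)
⟨..|..⟩ = √(32/35)·(-1/4) = -0.239046

-0.239046  (= −√(2/35))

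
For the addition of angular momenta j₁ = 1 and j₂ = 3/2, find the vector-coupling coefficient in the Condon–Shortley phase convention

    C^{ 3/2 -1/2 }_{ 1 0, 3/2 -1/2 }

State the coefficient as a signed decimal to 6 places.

+√(1/15) ≈ +0.258199

triangle: 1!×1!×2!/5! = 2/120
(j±m)!: 1!×1!×1!×2!×1!×2! = 4
prefactor² = (2J+1)×Δ×N² = 4/15
  k=0: +1/(0!×1!×1!×1!×0!×1!) = 1
  k=1: −1/(1!×0!×0!×0!×1!×2!) = -1/2
Σ = 1/2  ⇒  CG² = 4/15×1/2² = 1/15
CG = +√(1/15) = +0.258199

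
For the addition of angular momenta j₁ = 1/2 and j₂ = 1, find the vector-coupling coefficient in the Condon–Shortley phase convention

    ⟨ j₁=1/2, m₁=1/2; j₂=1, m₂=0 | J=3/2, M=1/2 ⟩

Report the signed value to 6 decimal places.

triangle: 0!*1!*2!/4! = 2/24
(j±m)!: 1!*0!*1!*1!*2!*1! = 2
prefactor² = (2J+1)*Δ*N² = 2/3
  k=0: +1/(0!*0!*0!*1!*1!*1!) = 1
Σ = 1  ⇒  CG² = 2/3*1² = 2/3
CG = +√(2/3) = +0.816497

+0.816497  (= +√(2/3))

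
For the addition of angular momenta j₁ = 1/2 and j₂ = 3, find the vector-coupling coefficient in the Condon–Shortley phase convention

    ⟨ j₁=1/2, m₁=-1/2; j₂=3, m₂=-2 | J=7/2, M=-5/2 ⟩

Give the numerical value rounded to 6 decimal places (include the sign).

+√(6/7) ≈ +0.925820

j₁+j₂−J=0  J+j₁−j₂=1  J−j₁+j₂=6  j₁+j₂+J+1=8
(j₁±m₁, j₂±m₂, J±M) = (0,1,1,5,1,6)
P² = 86400/7
sum k=0..0:
  [0] +1/120 = 1/120
S = 1/120
C² = P²·S² = 6/7 ; C = +0.925820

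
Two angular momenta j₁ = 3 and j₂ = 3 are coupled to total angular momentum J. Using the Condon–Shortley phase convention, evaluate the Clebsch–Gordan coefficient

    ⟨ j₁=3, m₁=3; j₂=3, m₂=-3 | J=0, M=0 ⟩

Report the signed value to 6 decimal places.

√[1·6!0!0!/7! · 6!0!0!6!0!0!] = √(518400/7)
  +(−1)^0/∏(0,6,0,0,0,0)! = 1/720  (running 1/720)
⟨..|..⟩ = √(518400/7)·(1/720) = +0.377964

+0.377964  (= +√(1/7))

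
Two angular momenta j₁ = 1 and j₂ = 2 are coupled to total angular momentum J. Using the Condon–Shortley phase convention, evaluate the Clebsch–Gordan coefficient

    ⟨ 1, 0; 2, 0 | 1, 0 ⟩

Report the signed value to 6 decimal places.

√[3·2!0!2!/5! · 1!1!2!2!1!1!] = √(2/5)
  +(−1)^1/∏(1,1,0,1,0,1)! = -1  (running -1)
⟨..|..⟩ = √(2/5)·(-1) = -0.632456

−√(2/5) ≈ -0.632456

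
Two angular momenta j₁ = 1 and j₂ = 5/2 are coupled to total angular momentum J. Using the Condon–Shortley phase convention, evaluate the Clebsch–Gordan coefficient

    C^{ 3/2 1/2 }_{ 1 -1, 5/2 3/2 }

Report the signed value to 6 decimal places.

+0.632456  (= +√(2/5))

√[4·2!0!3!/6! · 0!2!4!1!2!1!] = √(32/5)
  +(−1)^2/∏(2,0,0,2,0,1)! = 1/4  (running 1/4)
⟨..|..⟩ = √(32/5)·(1/4) = +0.632456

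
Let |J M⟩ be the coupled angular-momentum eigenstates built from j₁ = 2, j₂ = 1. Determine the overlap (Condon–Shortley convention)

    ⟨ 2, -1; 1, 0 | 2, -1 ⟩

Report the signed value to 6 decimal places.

−√(1/6) ≈ -0.408248

√[5·1!3!1!/6! · 1!3!1!1!1!3!] = √(3/2)
  +(−1)^0/∏(0,1,3,1,0,0)! = 1/6  (running 1/6)
  +(−1)^1/∏(1,0,2,0,1,1)! = -1/2  (running -1/3)
⟨..|..⟩ = √(3/2)·(-1/3) = -0.408248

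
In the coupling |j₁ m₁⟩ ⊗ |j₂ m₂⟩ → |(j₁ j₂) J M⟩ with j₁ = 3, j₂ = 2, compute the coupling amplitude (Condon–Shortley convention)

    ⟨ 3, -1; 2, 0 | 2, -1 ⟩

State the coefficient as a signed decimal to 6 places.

+0.377964  (= +√(1/7))

j₁+j₂−J=3  J+j₁−j₂=3  J−j₁+j₂=1  j₁+j₂+J+1=8
(j₁±m₁, j₂±m₂, J±M) = (2,4,2,2,1,3)
P² = 36/7
sum k=1..2:
  [1] −1/12 = -1/12
  [2] +1/4 = 1/4
S = 1/6
C² = P²·S² = 1/7 ; C = +0.377964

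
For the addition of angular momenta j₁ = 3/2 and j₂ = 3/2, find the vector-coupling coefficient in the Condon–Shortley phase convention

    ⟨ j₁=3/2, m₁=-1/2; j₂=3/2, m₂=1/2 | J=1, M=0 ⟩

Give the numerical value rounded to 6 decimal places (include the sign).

triangle: 2!·1!·1!/5! = 2/120
(j±m)!: 1!·2!·2!·1!·1!·1! = 4
prefactor² = (2J+1)·Δ·N² = 1/5
  k=1: −1/(1!·1!·1!·1!·0!·0!) = -1
  k=2: +1/(2!·0!·0!·0!·1!·1!) = 1/2
Σ = -1/2  ⇒  CG² = 1/5·(-1/2)² = 1/20
CG = −√(1/20) = -0.223607

-0.223607  (= −√(1/20))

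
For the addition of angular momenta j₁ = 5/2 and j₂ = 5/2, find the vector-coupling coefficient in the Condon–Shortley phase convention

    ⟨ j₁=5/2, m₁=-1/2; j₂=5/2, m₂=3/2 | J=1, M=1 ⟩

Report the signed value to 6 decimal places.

-0.478091  (= −√(8/35))

triangle: 4!·1!·1!/7! = 24/5040
(j±m)!: 2!·3!·4!·1!·2!·0! = 576
prefactor² = (2J+1)·Δ·N² = 288/35
  k=3: −1/(3!·1!·0!·1!·1!·0!) = -1/6
Σ = -1/6  ⇒  CG² = 288/35·(-1/6)² = 8/35
CG = −√(8/35) = -0.478091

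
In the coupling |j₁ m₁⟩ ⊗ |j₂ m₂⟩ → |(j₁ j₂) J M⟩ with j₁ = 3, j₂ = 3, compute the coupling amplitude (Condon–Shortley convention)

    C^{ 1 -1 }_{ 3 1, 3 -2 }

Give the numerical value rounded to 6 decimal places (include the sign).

j₁+j₂−J=5  J+j₁−j₂=1  J−j₁+j₂=1  j₁+j₂+J+1=8
(j₁±m₁, j₂±m₂, J±M) = (4,2,1,5,0,2)
P² = 720/7
sum k=1..1:
  [1] −1/24 = -1/24
S = -1/24
C² = P²·S² = 5/28 ; C = -0.422577

−√(5/28) ≈ -0.422577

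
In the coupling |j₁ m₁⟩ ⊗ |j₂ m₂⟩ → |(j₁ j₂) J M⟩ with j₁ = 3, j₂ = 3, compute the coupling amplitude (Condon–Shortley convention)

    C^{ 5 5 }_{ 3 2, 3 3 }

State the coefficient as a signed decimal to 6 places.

-0.707107  (= −√(1/2))

triangle: 1!*5!*5!/12! = 14400/479001600
(j±m)!: 5!*1!*6!*0!*10!*0! = 313528320000
prefactor² = (2J+1)*Δ*N² = 103680000
  k=1: −1/(1!*0!*0!*5!*5!*0!) = -1/14400
Σ = -1/14400  ⇒  CG² = 103680000*(-1/14400)² = 1/2
CG = −√(1/2) = -0.707107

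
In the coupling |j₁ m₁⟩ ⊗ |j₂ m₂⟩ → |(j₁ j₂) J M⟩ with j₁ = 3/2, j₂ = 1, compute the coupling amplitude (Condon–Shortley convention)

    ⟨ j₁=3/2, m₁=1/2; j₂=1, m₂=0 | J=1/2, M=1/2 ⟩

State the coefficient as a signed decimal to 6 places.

-0.577350  (= −√(1/3))

triangle: 2!*1!*0!/4! = 2/24
(j±m)!: 2!*1!*1!*1!*1!*0! = 2
prefactor² = (2J+1)*Δ*N² = 1/3
  k=1: −1/(1!*1!*0!*0!*1!*0!) = -1
Σ = -1  ⇒  CG² = 1/3*(-1)² = 1/3
CG = −√(1/3) = -0.577350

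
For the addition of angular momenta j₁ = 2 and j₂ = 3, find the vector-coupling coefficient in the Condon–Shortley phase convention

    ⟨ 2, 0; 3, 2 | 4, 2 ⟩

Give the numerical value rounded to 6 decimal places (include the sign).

triangle: 1!·3!·5!/10! = 720/3628800
(j±m)!: 2!·2!·5!·1!·6!·2! = 691200
prefactor² = (2J+1)·Δ·N² = 8640/7
  k=0: +1/(0!·1!·2!·5!·1!·0!) = 1/240
  k=1: −1/(1!·0!·1!·4!·2!·1!) = -1/48
Σ = -1/60  ⇒  CG² = 8640/7·(-1/60)² = 12/35
CG = −√(12/35) = -0.585540

-0.585540  (= −√(12/35))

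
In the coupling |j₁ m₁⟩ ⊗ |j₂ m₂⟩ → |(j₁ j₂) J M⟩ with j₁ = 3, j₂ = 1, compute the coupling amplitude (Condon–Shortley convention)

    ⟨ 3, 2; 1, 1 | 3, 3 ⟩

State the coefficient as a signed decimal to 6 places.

√[7·1!5!1!/8! · 5!1!2!0!6!0!] = √(3600)
  +(−1)^1/∏(1,0,0,1,5,0)! = -1/120  (running -1/120)
⟨..|..⟩ = √(3600)·(-1/120) = -0.500000

-0.500000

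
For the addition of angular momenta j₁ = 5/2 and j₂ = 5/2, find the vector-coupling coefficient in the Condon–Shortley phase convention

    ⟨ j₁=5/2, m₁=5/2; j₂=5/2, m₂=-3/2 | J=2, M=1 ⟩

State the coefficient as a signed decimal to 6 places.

+√(5/14) = +0.597614

√[5·3!2!2!/8! · 5!0!1!4!3!1!] = √(360/7)
  +(−1)^0/∏(0,3,0,1,2,1)! = 1/12  (running 1/12)
⟨..|..⟩ = √(360/7)·(1/12) = +0.597614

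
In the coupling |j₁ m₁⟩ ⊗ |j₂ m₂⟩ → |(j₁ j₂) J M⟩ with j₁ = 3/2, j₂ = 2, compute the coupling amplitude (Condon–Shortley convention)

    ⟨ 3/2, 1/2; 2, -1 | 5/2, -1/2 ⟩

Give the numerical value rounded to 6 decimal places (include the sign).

j₁+j₂−J=1  J+j₁−j₂=2  J−j₁+j₂=3  j₁+j₂+J+1=7
(j₁±m₁, j₂±m₂, J±M) = (2,1,1,3,2,3)
P² = 72/35
sum k=0..1:
  [0] +1/2 = 1/2
  [1] −1/12 = -1/12
S = 5/12
C² = P²·S² = 5/14 ; C = +0.597614

+√(5/14) ≈ +0.597614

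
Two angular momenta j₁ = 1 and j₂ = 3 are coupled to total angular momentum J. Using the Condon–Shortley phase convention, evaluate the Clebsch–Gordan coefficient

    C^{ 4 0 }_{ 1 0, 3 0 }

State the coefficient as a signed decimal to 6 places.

√[9·0!2!6!/9! · 1!1!3!3!4!4!] = √(5184/7)
  +(−1)^0/∏(0,0,1,3,1,3)! = 1/36  (running 1/36)
⟨..|..⟩ = √(5184/7)·(1/36) = +0.755929

+√(4/7) ≈ +0.755929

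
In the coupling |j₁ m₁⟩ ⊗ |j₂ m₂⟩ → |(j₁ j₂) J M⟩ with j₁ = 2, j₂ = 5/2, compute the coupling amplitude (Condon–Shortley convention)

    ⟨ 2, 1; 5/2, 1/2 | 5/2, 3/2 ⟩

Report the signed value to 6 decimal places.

-0.414039  (= −√(6/35))

√[6·2!2!3!/8! · 3!1!3!2!4!1!] = √(216/35)
  +(−1)^0/∏(0,2,1,3,1,0)! = 1/12  (running 1/12)
  +(−1)^1/∏(1,1,0,2,2,1)! = -1/4  (running -1/6)
⟨..|..⟩ = √(216/35)·(-1/6) = -0.414039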